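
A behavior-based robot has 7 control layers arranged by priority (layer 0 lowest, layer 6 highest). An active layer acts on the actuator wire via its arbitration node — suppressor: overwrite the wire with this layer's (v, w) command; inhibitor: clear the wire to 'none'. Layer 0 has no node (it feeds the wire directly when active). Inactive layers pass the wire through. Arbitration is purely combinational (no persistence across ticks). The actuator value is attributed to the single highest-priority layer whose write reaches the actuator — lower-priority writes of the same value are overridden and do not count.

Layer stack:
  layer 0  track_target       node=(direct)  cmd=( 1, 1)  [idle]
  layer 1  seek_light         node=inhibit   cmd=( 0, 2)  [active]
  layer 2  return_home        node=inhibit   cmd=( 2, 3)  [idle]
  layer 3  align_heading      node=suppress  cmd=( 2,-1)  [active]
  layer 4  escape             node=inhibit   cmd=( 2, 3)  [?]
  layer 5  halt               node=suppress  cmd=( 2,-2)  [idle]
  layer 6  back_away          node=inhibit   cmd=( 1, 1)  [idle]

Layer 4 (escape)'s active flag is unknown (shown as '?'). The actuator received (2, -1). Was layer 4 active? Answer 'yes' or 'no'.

no

If layer 4 is active=yes:
  actuator would be none
If layer 4 is active=no:
  actuator would be (2, -1)
Observed (2, -1), so layer 4 was idle.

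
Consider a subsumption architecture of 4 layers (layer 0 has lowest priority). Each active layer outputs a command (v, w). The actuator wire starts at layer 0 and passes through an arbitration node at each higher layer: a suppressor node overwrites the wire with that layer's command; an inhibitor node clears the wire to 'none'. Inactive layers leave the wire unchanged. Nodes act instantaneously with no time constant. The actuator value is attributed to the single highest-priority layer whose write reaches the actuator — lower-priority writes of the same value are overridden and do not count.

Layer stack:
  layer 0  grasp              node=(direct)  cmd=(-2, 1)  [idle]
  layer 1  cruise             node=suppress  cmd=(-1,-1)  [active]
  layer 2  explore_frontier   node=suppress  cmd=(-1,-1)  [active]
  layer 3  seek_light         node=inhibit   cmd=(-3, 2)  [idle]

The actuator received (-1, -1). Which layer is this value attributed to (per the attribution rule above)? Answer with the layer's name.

L0 grasp: idle → wire = none
L1 cruise: active, suppressor → wire = (-1, -1)
L2 explore_frontier: active, suppressor → wire = (-1, -1)
L3 seek_light: idle → wire stays (-1, -1)
actuator = (-1, -1)
last writer: layer 2 = explore_frontier

explore_frontier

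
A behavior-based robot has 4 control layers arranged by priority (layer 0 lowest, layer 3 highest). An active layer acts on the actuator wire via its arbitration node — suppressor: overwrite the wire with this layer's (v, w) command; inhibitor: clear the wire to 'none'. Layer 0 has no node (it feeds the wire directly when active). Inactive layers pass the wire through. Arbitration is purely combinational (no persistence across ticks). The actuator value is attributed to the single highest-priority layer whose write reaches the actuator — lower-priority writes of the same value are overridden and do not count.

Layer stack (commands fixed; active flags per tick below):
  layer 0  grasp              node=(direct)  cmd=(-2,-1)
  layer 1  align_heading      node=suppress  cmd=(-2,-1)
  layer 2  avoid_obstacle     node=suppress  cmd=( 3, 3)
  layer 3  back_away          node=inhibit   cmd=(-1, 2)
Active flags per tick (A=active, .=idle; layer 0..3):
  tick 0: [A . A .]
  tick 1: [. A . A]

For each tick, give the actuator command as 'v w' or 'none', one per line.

tick 0:
  layer 0 (grasp) active — direct: (-2, -1)
  layer 1 (align_heading) idle — unchanged: (-2, -1)
  layer 2 (avoid_obstacle) active — suppresses: (3, 3)
  layer 3 (back_away) idle — unchanged: (3, 3)
  → actuator (3, 3)
tick 1:
  layer 0 (grasp) idle — none
  layer 1 (align_heading) active — suppresses: (-2, -1)
  layer 2 (avoid_obstacle) idle — unchanged: (-2, -1)
  layer 3 (back_away) active — inhibits: none
  → actuator none

3 3
none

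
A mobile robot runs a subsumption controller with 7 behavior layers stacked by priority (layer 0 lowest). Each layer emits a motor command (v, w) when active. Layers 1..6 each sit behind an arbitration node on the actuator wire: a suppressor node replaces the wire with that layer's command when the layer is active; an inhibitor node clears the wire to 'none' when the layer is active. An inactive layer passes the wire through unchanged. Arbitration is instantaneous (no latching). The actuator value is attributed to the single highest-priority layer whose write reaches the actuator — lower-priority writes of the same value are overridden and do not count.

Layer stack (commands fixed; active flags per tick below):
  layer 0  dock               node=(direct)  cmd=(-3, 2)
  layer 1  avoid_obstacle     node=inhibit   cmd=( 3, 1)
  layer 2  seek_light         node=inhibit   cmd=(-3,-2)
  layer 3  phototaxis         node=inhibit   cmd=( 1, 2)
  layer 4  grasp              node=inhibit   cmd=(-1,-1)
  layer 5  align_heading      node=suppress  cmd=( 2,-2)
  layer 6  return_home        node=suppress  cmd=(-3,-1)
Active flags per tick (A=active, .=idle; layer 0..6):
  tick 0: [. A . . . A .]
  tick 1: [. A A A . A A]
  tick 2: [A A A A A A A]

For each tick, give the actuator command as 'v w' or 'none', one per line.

2 -2
-3 -1
-3 -1

tick 0:
  L0 dock: idle → wire = none
  L1 avoid_obstacle: active, inhibitor → wire = none
  L2 seek_light: idle → wire stays none
  L3 phototaxis: idle → wire stays none
  L4 grasp: idle → wire stays none
  L5 align_heading: active, suppressor → wire = (2, -2)
  L6 return_home: idle → wire stays (2, -2)
  actuator = (2, -2)
tick 1:
  L0 dock: idle → wire = none
  L1 avoid_obstacle: active, inhibitor → wire = none
  L2 seek_light: active, inhibitor → wire = none
  L3 phototaxis: active, inhibitor → wire = none
  L4 grasp: idle → wire stays none
  L5 align_heading: active, suppressor → wire = (2, -2)
  L6 return_home: active, suppressor → wire = (-3, -1)
  actuator = (-3, -1)
tick 2:
  L0 dock: active, feeds wire = (-3, 2)
  L1 avoid_obstacle: active, inhibitor → wire = none
  L2 seek_light: active, inhibitor → wire = none
  L3 phototaxis: active, inhibitor → wire = none
  L4 grasp: active, inhibitor → wire = none
  L5 align_heading: active, suppressor → wire = (2, -2)
  L6 return_home: active, suppressor → wire = (-3, -1)
  actuator = (-3, -1)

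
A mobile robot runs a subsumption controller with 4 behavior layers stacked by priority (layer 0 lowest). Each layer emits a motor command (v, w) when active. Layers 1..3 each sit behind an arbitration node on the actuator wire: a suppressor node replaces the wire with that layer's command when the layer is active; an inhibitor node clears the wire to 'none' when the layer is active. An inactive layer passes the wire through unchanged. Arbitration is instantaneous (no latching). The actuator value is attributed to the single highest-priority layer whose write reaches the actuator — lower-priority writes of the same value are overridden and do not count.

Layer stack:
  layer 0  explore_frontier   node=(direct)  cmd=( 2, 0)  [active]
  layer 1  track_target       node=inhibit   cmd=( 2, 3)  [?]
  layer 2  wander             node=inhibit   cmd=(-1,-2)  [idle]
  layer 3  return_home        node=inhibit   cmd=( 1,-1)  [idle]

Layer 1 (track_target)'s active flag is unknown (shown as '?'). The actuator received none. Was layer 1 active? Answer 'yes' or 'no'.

yes

If layer 1 is active=yes:
  actuator would be none
If layer 1 is active=no:
  actuator would be (2, 0)
Observed none, so layer 1 was active.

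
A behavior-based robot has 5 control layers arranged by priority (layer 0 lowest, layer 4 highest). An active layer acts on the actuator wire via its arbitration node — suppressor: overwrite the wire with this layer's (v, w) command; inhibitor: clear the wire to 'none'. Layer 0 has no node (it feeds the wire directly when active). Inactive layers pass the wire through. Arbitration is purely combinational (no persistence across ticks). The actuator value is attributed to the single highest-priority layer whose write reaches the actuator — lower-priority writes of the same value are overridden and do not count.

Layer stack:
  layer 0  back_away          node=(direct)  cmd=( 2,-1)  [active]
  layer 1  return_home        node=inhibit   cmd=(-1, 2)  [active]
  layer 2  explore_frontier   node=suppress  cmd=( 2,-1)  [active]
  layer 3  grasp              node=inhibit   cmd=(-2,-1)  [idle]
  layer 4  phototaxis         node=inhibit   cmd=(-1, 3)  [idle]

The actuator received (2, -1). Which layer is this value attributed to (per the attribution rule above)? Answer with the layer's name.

layer 0 (back_away) active — direct: (2, -1)
layer 1 (return_home) active — inhibits: none
layer 2 (explore_frontier) active — suppresses: (2, -1)
layer 3 (grasp) idle — unchanged: (2, -1)
layer 4 (phototaxis) idle — unchanged: (2, -1)
→ actuator (2, -1)
last writer: layer 2 = explore_frontier

explore_frontier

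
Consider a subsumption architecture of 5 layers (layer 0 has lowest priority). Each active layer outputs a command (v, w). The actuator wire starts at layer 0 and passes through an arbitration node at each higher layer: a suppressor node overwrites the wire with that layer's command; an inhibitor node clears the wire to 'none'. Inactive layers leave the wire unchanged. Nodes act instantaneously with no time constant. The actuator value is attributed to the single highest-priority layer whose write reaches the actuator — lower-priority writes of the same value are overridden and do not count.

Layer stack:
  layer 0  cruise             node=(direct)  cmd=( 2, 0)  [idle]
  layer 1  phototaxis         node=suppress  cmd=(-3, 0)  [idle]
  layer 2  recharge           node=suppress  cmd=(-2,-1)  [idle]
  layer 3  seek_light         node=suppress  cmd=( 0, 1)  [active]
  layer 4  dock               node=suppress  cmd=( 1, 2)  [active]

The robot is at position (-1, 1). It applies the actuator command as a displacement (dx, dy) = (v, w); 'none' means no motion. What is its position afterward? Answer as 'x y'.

0 3

L0 cruise: idle → wire = none
L1 phototaxis: idle → wire stays none
L2 recharge: idle → wire stays none
L3 seek_light: active, suppressor → wire = (0, 1)
L4 dock: active, suppressor → wire = (1, 2)
actuator = (1, 2)
position: (-1, 1) + (1, 2) = (0, 3)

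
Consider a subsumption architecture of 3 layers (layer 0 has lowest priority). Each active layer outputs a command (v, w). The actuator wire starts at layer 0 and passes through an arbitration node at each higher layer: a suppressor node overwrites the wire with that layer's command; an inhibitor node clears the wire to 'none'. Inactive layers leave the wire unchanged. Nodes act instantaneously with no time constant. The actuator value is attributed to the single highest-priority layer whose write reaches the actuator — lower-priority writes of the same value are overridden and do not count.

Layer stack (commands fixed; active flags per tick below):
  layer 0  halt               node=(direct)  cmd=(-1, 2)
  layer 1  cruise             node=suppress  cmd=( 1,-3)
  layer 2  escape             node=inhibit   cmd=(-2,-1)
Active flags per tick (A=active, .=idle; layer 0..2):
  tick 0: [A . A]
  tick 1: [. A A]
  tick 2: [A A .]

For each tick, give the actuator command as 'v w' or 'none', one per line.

tick 0:
  L0 halt: active, feeds wire = (-1, 2)
  L1 cruise: idle → wire stays (-1, 2)
  L2 escape: active, inhibitor → wire = none
  actuator = none
tick 1:
  L0 halt: idle → wire = none
  L1 cruise: active, suppressor → wire = (1, -3)
  L2 escape: active, inhibitor → wire = none
  actuator = none
tick 2:
  L0 halt: active, feeds wire = (-1, 2)
  L1 cruise: active, suppressor → wire = (1, -3)
  L2 escape: idle → wire stays (1, -3)
  actuator = (1, -3)

none
none
1 -3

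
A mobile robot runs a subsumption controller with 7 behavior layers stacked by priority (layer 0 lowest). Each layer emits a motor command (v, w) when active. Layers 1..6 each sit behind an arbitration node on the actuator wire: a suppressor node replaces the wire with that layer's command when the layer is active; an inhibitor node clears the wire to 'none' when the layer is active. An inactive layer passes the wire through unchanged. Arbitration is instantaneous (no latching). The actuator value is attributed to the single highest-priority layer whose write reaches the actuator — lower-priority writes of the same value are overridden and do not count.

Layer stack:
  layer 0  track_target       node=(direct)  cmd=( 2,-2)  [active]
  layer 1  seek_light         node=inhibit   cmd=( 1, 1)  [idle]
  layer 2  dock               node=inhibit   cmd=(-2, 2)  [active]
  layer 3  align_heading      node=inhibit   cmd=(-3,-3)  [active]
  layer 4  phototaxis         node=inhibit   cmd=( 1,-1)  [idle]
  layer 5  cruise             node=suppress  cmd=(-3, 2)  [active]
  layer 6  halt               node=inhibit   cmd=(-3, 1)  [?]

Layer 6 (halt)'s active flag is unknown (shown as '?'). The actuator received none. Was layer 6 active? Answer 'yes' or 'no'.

If layer 6 is active=yes:
  actuator would be none
If layer 6 is active=no:
  actuator would be (-3, 2)
Observed none, so layer 6 was active.

yes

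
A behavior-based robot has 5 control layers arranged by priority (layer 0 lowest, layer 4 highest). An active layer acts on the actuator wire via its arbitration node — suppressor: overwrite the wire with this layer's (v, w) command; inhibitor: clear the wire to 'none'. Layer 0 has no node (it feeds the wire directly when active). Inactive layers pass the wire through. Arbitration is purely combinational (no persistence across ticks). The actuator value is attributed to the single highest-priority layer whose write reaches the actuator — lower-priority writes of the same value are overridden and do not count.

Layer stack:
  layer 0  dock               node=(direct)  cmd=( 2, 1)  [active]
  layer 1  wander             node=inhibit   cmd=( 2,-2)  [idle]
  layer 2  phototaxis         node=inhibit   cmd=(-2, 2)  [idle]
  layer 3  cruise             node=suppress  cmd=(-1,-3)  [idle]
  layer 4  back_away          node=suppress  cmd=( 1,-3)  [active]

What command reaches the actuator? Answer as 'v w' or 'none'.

[0] dock on; wire := (2, 1)
[1] wander off; pass (2, 1)
[2] phototaxis off; pass (2, 1)
[3] cruise off; pass (2, 1)
[4] back_away on (suppress); wire := (1, -3)
output (1, -3)

1 -3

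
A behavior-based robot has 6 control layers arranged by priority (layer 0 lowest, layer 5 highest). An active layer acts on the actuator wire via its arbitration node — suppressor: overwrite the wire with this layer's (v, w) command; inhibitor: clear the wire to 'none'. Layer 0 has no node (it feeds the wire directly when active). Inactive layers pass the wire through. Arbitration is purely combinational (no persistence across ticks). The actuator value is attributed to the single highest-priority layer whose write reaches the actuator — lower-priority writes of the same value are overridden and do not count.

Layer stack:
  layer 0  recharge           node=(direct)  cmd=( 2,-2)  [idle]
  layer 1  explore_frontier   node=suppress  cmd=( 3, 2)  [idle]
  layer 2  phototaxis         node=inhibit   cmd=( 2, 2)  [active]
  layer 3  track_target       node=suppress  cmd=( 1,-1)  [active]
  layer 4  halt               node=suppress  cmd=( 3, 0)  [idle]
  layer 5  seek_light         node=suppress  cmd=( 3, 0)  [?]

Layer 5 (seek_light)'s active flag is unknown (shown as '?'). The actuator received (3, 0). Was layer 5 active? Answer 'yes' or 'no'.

If layer 5 is active=yes:
  actuator would be (3, 0)
If layer 5 is active=no:
  actuator would be (1, -1)
Observed (3, 0), so layer 5 was active.

yes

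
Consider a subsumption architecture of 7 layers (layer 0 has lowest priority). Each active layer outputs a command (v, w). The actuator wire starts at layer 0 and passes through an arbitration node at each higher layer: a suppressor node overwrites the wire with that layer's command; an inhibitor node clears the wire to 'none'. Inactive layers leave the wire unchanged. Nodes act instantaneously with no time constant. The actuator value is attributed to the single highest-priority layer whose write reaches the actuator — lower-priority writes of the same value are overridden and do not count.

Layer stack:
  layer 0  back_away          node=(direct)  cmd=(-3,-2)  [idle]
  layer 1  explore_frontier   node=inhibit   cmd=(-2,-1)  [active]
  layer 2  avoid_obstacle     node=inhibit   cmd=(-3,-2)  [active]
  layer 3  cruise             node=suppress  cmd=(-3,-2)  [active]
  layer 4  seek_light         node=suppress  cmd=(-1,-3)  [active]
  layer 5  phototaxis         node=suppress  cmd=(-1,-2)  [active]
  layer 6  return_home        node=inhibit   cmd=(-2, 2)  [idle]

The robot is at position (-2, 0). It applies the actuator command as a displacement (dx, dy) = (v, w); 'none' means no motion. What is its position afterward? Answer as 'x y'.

[0] back_away off; wire := none
[1] explore_frontier on (inhibit); wire := none
[2] avoid_obstacle on (inhibit); wire := none
[3] cruise on (suppress); wire := (-3, -2)
[4] seek_light on (suppress); wire := (-1, -3)
[5] phototaxis on (suppress); wire := (-1, -2)
[6] return_home off; pass (-1, -2)
output (-1, -2)
position: (-2, 0) + (-1, -2) = (-3, -2)

-3 -2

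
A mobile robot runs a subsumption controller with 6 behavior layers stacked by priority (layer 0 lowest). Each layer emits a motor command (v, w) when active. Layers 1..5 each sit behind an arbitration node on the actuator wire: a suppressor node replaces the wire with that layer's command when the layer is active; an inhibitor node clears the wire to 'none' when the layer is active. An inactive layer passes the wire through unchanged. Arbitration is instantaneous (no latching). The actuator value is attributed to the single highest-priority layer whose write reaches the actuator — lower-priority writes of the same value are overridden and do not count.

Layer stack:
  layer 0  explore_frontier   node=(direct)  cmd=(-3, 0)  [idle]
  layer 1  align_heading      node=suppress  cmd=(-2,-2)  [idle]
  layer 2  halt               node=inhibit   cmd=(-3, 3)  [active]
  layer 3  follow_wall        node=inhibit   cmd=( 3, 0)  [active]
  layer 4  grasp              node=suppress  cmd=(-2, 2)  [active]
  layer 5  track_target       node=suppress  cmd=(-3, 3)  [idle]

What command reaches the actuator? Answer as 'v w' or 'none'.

L0 explore_frontier: idle → wire = none
L1 align_heading: idle → wire stays none
L2 halt: active, inhibitor → wire = none
L3 follow_wall: active, inhibitor → wire = none
L4 grasp: active, suppressor → wire = (-2, 2)
L5 track_target: idle → wire stays (-2, 2)
actuator = (-2, 2)

-2 2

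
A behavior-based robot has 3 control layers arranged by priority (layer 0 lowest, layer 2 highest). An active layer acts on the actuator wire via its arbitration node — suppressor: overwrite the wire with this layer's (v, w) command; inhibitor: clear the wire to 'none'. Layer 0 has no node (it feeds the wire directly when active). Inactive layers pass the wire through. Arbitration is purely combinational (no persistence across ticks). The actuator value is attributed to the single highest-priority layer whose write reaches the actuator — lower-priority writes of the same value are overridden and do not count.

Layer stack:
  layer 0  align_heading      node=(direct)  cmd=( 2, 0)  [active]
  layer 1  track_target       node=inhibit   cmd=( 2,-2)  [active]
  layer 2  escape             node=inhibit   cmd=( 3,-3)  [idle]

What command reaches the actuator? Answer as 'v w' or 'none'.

none

layer 0 (align_heading) active — direct: (2, 0)
layer 1 (track_target) active — inhibits: none
layer 2 (escape) idle — unchanged: none
→ actuator none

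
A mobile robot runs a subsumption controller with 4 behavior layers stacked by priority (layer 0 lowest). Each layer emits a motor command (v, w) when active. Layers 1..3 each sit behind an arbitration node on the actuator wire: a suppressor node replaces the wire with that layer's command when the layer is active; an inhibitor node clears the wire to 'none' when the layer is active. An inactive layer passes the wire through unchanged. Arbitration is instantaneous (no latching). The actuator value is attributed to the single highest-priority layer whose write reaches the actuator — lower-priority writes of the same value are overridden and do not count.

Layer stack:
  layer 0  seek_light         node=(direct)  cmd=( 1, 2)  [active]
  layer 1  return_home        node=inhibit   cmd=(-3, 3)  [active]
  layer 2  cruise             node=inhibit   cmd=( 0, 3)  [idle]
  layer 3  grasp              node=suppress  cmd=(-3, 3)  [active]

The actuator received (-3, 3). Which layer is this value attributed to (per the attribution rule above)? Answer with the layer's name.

grasp

layer 0 (seek_light) active — direct: (1, 2)
layer 1 (return_home) active — inhibits: none
layer 2 (cruise) idle — unchanged: none
layer 3 (grasp) active — suppresses: (-3, 3)
→ actuator (-3, 3)
last writer: layer 3 = grasp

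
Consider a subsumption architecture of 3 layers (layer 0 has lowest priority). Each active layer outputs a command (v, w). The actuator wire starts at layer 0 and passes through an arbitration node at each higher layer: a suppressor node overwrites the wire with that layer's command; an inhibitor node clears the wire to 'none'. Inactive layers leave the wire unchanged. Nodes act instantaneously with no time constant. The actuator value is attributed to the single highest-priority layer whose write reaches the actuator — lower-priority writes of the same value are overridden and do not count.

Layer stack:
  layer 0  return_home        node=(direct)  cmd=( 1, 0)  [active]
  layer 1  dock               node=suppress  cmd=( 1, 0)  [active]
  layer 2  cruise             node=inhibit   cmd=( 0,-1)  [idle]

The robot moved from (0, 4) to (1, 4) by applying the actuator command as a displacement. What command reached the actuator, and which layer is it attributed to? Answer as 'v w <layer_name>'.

1 0 dock

displacement = (1, 4) − (0, 4) = (1, 0)
[0] return_home on; wire := (1, 0)
[1] dock on (suppress); wire := (1, 0)
[2] cruise off; pass (1, 0)
output (1, 0) — from layer 1 (dock)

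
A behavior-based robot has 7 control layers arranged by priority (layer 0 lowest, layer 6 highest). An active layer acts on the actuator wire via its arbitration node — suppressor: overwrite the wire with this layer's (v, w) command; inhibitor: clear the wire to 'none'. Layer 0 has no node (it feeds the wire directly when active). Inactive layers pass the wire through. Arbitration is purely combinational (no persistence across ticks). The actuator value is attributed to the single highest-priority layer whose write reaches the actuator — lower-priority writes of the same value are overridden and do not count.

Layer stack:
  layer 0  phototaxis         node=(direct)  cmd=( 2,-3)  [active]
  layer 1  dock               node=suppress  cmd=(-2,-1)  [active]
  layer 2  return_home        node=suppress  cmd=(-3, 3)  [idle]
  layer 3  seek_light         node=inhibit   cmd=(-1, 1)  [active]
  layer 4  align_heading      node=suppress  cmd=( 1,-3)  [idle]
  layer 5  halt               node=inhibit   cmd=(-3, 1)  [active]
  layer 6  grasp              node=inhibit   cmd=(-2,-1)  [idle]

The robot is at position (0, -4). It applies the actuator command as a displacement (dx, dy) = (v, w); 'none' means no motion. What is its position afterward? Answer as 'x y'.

0 -4

[0] phototaxis on; wire := (2, -3)
[1] dock on (suppress); wire := (-2, -1)
[2] return_home off; pass (-2, -1)
[3] seek_light on (inhibit); wire := none
[4] align_heading off; pass none
[5] halt on (inhibit); wire := none
[6] grasp off; pass none
output none
position: (0, -4) + none = (0, -4)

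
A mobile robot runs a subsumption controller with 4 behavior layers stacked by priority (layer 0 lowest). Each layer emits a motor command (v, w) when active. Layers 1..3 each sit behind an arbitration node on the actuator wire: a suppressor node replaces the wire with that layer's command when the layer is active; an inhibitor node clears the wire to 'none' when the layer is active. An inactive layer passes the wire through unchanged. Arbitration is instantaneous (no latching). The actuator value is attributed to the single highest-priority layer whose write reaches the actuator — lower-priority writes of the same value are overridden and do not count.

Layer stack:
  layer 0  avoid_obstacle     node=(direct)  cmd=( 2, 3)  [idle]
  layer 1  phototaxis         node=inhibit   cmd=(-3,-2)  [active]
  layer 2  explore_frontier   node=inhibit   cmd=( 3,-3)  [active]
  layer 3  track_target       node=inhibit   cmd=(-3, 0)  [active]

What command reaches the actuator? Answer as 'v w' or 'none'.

none

[0] avoid_obstacle off; wire := none
[1] phototaxis on (inhibit); wire := none
[2] explore_frontier on (inhibit); wire := none
[3] track_target on (inhibit); wire := none
output none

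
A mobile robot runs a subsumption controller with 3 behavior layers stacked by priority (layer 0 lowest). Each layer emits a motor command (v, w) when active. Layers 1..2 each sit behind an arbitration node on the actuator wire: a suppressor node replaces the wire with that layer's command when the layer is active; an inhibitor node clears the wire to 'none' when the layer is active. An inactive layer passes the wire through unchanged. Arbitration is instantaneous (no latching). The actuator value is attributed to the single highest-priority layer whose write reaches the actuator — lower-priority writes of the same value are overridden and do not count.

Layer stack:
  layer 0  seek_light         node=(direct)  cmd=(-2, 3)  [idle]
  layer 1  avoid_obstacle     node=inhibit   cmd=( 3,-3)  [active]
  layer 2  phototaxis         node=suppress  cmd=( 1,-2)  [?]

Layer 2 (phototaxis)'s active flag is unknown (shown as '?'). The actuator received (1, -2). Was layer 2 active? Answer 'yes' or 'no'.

If layer 2 is active=yes:
  actuator would be (1, -2)
If layer 2 is active=no:
  actuator would be none
Observed (1, -2), so layer 2 was active.

yes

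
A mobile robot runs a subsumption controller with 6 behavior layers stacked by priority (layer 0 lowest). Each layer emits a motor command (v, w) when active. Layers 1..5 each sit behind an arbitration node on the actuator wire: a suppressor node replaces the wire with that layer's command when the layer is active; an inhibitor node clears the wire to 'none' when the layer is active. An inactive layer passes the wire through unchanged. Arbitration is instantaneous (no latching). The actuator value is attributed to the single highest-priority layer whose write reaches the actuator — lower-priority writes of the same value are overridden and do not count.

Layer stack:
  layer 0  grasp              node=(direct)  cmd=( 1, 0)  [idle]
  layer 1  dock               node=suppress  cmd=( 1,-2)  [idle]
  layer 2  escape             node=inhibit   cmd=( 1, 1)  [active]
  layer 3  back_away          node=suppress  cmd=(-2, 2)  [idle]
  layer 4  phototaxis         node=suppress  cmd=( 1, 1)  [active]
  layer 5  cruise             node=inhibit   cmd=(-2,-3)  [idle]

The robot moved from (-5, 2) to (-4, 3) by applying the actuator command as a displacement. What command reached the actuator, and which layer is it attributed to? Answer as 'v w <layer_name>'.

displacement = (-4, 3) − (-5, 2) = (1, 1)
[0] grasp off; wire := none
[1] dock off; pass none
[2] escape on (inhibit); wire := none
[3] back_away off; pass none
[4] phototaxis on (suppress); wire := (1, 1)
[5] cruise off; pass (1, 1)
output (1, 1) — from layer 4 (phototaxis)

1 1 phototaxis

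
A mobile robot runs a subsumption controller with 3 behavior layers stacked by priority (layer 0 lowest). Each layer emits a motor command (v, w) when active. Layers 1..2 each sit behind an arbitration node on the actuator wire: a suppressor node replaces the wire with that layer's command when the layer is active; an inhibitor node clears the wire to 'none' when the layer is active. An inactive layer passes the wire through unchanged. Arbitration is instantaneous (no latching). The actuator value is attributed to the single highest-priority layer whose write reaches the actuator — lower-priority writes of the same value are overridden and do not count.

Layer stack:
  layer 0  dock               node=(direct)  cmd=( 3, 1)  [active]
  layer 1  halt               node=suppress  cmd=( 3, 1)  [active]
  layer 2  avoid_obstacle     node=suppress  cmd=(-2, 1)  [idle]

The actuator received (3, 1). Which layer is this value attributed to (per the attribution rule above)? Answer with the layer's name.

L0 dock: active, feeds wire = (3, 1)
L1 halt: active, suppressor → wire = (3, 1)
L2 avoid_obstacle: idle → wire stays (3, 1)
actuator = (3, 1)
last writer: layer 1 = halt

halt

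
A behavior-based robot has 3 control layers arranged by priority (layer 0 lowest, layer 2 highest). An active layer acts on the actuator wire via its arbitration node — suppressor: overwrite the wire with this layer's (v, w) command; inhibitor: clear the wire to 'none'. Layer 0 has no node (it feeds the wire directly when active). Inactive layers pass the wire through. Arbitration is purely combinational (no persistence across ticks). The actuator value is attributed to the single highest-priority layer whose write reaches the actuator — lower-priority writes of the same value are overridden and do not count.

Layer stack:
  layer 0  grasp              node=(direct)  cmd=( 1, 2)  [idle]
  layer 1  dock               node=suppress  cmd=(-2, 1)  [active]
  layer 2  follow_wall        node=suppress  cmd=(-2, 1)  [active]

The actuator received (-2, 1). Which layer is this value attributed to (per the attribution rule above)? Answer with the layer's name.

follow_wall

[0] grasp off; wire := none
[1] dock on (suppress); wire := (-2, 1)
[2] follow_wall on (suppress); wire := (-2, 1)
output (-2, 1)
last writer: layer 2 = follow_wall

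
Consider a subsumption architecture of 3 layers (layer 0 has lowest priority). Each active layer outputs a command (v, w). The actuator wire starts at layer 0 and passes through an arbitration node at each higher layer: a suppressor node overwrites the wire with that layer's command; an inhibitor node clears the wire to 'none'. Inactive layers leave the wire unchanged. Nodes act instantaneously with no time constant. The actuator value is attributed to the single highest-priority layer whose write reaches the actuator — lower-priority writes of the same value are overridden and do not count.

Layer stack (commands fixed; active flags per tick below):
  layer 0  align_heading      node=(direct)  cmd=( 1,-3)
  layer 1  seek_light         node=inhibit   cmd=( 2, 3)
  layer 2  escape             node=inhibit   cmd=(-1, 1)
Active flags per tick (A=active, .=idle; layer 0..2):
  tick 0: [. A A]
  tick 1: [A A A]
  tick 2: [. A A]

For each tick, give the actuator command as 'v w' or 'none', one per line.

none
none
none

tick 0:
  [0] align_heading off; wire := none
  [1] seek_light on (inhibit); wire := none
  [2] escape on (inhibit); wire := none
  output none
tick 1:
  [0] align_heading on; wire := (1, -3)
  [1] seek_light on (inhibit); wire := none
  [2] escape on (inhibit); wire := none
  output none
tick 2:
  [0] align_heading off; wire := none
  [1] seek_light on (inhibit); wire := none
  [2] escape on (inhibit); wire := none
  output none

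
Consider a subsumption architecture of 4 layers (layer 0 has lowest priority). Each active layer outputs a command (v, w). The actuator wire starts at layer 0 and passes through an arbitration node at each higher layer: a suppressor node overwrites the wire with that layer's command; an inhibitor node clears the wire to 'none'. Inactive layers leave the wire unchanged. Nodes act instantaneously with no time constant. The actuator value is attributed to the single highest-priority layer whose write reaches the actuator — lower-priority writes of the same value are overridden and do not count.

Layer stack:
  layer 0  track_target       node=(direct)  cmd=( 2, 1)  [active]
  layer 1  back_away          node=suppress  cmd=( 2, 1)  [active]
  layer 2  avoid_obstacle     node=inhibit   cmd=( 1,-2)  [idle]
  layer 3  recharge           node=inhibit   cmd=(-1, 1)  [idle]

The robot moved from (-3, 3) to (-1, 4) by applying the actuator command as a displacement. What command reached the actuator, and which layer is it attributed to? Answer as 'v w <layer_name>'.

2 1 back_away

displacement = (-1, 4) − (-3, 3) = (2, 1)
[0] track_target on; wire := (2, 1)
[1] back_away on (suppress); wire := (2, 1)
[2] avoid_obstacle off; pass (2, 1)
[3] recharge off; pass (2, 1)
output (2, 1) — from layer 1 (back_away)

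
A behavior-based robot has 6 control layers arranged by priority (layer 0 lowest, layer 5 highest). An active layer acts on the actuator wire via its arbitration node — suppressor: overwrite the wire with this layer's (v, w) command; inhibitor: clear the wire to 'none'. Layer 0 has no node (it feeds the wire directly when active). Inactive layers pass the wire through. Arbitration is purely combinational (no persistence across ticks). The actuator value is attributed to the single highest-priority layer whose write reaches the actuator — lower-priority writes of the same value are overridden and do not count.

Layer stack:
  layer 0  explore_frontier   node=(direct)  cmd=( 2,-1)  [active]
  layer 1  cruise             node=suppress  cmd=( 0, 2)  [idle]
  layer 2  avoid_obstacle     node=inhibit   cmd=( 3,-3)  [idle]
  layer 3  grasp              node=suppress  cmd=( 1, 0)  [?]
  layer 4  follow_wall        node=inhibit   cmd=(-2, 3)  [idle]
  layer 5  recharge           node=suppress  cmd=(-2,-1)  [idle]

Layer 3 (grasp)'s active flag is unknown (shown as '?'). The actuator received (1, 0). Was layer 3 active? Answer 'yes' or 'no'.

yes

If layer 3 is active=yes:
  actuator would be (1, 0)
If layer 3 is active=no:
  actuator would be (2, -1)
Observed (1, 0), so layer 3 was active.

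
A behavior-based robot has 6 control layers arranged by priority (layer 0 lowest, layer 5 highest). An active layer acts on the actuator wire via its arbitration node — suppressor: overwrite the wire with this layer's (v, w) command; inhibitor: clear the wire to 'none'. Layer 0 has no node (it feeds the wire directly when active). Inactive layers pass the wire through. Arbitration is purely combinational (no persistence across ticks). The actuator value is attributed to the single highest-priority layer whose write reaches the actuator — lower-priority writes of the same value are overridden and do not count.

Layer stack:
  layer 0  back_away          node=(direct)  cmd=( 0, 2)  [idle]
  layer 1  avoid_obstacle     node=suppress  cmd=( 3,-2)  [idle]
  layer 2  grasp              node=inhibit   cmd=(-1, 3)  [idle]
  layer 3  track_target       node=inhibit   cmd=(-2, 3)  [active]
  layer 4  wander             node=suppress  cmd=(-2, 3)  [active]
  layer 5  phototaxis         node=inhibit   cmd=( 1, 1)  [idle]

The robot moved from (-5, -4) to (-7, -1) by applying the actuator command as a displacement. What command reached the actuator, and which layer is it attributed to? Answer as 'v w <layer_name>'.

-2 3 wander

displacement = (-7, -1) − (-5, -4) = (-2, 3)
[0] back_away off; wire := none
[1] avoid_obstacle off; pass none
[2] grasp off; pass none
[3] track_target on (inhibit); wire := none
[4] wander on (suppress); wire := (-2, 3)
[5] phototaxis off; pass (-2, 3)
output (-2, 3) — from layer 4 (wander)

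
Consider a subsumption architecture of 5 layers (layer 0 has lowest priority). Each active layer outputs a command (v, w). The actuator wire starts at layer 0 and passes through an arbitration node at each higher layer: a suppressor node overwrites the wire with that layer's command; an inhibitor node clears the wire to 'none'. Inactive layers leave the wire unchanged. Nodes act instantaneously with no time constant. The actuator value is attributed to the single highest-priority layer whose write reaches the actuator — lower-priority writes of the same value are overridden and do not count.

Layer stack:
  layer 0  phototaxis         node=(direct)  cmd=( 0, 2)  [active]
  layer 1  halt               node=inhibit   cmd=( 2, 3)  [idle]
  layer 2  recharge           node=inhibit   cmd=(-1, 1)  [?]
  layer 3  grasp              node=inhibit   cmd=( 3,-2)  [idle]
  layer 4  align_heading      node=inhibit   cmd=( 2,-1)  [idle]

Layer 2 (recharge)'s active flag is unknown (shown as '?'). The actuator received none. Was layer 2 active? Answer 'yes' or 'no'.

If layer 2 is active=yes:
  actuator would be none
If layer 2 is active=no:
  actuator would be (0, 2)
Observed none, so layer 2 was active.

yes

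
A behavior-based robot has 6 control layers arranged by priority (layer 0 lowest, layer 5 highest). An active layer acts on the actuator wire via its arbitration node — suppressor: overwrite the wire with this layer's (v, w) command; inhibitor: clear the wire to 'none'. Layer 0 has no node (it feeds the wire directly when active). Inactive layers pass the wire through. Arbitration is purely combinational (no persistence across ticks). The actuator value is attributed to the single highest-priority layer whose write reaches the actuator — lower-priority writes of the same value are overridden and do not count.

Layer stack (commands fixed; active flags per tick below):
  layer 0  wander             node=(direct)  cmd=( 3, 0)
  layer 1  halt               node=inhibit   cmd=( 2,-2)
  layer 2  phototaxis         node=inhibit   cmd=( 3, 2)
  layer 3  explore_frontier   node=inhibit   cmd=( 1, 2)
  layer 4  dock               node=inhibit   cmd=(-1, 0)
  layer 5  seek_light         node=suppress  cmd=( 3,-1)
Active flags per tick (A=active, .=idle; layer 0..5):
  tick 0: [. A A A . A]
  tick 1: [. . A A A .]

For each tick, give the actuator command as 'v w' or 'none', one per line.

3 -1
none

tick 0:
  L0 wander: idle → wire = none
  L1 halt: active, inhibitor → wire = none
  L2 phototaxis: active, inhibitor → wire = none
  L3 explore_frontier: active, inhibitor → wire = none
  L4 dock: idle → wire stays none
  L5 seek_light: active, suppressor → wire = (3, -1)
  actuator = (3, -1)
tick 1:
  L0 wander: idle → wire = none
  L1 halt: idle → wire stays none
  L2 phototaxis: active, inhibitor → wire = none
  L3 explore_frontier: active, inhibitor → wire = none
  L4 dock: active, inhibitor → wire = none
  L5 seek_light: idle → wire stays none
  actuator = none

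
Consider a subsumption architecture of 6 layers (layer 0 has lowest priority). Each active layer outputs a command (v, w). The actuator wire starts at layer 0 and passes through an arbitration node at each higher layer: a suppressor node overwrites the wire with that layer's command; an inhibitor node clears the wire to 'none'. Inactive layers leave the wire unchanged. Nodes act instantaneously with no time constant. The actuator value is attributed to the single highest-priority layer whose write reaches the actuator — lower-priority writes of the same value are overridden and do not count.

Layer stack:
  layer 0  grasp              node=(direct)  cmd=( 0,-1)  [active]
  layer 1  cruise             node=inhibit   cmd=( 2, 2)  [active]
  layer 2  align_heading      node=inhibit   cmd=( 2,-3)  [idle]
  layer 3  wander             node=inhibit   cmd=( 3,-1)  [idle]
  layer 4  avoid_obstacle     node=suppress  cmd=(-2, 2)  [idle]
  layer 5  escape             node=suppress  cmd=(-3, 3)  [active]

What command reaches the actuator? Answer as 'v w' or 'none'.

layer 0 (grasp) active — direct: (0, -1)
layer 1 (cruise) active — inhibits: none
layer 2 (align_heading) idle — unchanged: none
layer 3 (wander) idle — unchanged: none
layer 4 (avoid_obstacle) idle — unchanged: none
layer 5 (escape) active — suppresses: (-3, 3)
→ actuator (-3, 3)

-3 3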